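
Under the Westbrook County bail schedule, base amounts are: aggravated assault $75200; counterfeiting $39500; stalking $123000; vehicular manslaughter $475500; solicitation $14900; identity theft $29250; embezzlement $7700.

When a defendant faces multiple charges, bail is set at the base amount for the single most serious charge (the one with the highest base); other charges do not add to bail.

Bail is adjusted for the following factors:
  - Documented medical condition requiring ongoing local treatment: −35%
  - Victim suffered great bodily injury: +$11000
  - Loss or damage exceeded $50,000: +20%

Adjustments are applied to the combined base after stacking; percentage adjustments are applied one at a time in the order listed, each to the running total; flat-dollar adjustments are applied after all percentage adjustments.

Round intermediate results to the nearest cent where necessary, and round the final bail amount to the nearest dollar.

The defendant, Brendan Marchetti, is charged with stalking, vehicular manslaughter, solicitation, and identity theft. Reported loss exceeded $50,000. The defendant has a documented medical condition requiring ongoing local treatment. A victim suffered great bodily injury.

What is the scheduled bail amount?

Base amounts from the schedule: stalking $123000; vehicular manslaughter $475500; solicitation $14900; identity theft $29250.
Stacking rule: use the highest base only. Highest is vehicular manslaughter at $475500. Combined base = $475500.
Documented medical condition requiring ongoing local treatment (−35%): $475500 × 0.65 = $309075.
Loss or damage exceeded $50,000 (+20%): $309075 × 1.2 = $370890.
Victim suffered great bodily injury (+$11000 flat): $370890 + $11000 = $381890.

$381890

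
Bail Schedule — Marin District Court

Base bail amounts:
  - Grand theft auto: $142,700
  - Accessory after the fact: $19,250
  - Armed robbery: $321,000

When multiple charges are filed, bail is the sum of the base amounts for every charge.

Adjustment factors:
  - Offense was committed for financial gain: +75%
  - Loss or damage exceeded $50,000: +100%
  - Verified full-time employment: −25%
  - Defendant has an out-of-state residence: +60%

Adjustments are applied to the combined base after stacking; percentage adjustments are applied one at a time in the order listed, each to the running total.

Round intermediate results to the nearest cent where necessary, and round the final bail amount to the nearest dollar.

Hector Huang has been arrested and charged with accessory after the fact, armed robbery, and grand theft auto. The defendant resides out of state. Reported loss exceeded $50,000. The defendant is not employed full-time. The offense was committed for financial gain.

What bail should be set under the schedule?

$2,704,520

Base amounts from the schedule: accessory after the fact $19,250; armed robbery $321,000; grand theft auto $142,700.
Stacking rule: sum of all bases. $19,250 + $321,000 + $142,700 = $482,950.
Offense was committed for financial gain (+75%): $482,950 × 1.75 = $845,162.50.
Loss or damage exceeded $50,000 (+100%): $845,162.50 × 2 = $1,690,325.
Defendant has an out-of-state residence (+60%): $1,690,325 × 1.6 = $2,704,520.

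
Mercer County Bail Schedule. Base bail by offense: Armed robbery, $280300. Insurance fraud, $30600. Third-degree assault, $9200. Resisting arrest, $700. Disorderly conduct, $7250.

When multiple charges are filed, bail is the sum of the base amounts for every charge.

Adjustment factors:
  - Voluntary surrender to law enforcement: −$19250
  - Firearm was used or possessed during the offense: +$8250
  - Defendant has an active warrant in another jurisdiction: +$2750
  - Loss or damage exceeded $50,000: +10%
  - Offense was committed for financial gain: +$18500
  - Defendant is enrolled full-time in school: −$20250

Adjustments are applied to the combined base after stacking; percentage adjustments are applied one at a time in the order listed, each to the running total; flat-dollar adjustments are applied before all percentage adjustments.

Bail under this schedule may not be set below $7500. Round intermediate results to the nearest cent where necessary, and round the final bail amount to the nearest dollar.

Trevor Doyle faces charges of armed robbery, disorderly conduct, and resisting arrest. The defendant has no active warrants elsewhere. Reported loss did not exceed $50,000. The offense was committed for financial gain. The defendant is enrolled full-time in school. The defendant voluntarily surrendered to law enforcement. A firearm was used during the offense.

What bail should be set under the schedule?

$275500

Base amounts from the schedule: armed robbery $280300; disorderly conduct $7250; resisting arrest $700.
Stacking rule: sum of all bases. $280300 + $7250 + $700 = $288250.
Voluntary surrender to law enforcement (−$19250 flat): $288250 − $19250 = $269000.
Firearm was used or possessed during the offense (+$8250 flat): $269000 + $8250 = $277250.
Offense was committed for financial gain (+$18500 flat): $277250 + $18500 = $295750.
Defendant is enrolled full-time in school (−$20250 flat): $295750 − $20250 = $275500.
$275500 is at or above the $7500 minimum.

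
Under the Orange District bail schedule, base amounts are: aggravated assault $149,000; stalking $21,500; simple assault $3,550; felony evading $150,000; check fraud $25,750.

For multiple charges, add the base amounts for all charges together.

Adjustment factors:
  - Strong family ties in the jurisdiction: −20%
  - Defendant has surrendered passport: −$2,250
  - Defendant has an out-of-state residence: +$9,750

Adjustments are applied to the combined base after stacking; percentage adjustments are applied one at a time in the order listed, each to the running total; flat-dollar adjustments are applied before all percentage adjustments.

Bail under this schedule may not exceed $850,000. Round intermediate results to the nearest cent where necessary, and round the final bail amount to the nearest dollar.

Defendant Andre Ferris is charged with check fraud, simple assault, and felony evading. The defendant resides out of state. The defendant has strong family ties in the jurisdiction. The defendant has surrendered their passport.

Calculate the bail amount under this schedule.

$149,440

Base amounts from the schedule: check fraud $25,750; simple assault $3,550; felony evading $150,000.
Stacking rule: sum of all bases. $25,750 + $3,550 + $150,000 = $179,300.
Defendant has surrendered passport (−$2,250 flat): $179,300 − $2,250 = $177,050.
Defendant has an out-of-state residence (+$9,750 flat): $177,050 + $9,750 = $186,800.
Strong family ties in the jurisdiction (−20%): $186,800 × 0.8 = $149,440.
$149,440 is within the $850,000 maximum.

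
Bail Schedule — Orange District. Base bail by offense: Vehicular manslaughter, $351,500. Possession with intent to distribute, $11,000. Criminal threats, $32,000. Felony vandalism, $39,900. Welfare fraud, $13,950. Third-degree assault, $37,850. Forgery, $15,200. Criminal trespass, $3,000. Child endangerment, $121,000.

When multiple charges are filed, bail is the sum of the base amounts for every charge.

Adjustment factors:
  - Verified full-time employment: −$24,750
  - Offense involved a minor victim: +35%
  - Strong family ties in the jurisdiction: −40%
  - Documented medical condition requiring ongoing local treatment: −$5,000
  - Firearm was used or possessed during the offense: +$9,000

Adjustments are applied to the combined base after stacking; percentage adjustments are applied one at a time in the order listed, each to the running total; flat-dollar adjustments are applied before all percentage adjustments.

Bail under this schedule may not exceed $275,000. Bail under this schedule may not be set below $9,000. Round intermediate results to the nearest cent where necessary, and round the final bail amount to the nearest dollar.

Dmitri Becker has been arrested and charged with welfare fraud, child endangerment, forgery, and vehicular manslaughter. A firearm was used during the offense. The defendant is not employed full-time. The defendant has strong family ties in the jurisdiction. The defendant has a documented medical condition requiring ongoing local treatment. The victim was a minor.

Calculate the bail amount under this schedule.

$275,000

Base amounts from the schedule: welfare fraud $13,950; child endangerment $121,000; forgery $15,200; vehicular manslaughter $351,500.
Stacking rule: sum of all bases. $13,950 + $121,000 + $15,200 + $351,500 = $501,650.
Documented medical condition requiring ongoing local treatment (−$5,000 flat): $501,650 − $5,000 = $496,650.
Firearm was used or possessed during the offense (+$9,000 flat): $496,650 + $9,000 = $505,650.
Offense involved a minor victim (+35%): $505,650 × 1.35 = $682,627.50.
Strong family ties in the jurisdiction (−40%): $682,627.50 × 0.6 = $409,576.50.
Result $409,576.50 exceeds the maximum of $275,000; bail is capped at $275,000.
$275,000 is at or above the $9,000 minimum.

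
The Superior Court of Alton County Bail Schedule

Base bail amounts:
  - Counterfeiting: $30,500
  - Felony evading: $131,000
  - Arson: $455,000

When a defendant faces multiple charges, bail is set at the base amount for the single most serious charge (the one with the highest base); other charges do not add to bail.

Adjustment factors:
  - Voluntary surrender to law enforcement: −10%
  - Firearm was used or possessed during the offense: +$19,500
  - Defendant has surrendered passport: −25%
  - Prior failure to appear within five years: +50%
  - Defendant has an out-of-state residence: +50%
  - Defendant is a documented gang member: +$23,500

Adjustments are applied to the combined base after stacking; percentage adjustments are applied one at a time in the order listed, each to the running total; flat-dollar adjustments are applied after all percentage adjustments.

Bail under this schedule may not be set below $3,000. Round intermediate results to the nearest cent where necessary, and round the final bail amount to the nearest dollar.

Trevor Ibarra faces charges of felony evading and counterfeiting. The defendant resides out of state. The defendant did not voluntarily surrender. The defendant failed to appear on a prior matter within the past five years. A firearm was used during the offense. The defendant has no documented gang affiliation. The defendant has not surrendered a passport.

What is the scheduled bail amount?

Base amounts from the schedule: felony evading $131,000; counterfeiting $30,500.
Stacking rule: use the highest base only. Highest is felony evading at $131,000. Combined base = $131,000.
Prior failure to appear within five years (+50%): $131,000 × 1.5 = $196,500.
Defendant has an out-of-state residence (+50%): $196,500 × 1.5 = $294,750.
Firearm was used or possessed during the offense (+$19,500 flat): $294,750 + $19,500 = $314,250.
$314,250 is at or above the $3,000 minimum.

$314,250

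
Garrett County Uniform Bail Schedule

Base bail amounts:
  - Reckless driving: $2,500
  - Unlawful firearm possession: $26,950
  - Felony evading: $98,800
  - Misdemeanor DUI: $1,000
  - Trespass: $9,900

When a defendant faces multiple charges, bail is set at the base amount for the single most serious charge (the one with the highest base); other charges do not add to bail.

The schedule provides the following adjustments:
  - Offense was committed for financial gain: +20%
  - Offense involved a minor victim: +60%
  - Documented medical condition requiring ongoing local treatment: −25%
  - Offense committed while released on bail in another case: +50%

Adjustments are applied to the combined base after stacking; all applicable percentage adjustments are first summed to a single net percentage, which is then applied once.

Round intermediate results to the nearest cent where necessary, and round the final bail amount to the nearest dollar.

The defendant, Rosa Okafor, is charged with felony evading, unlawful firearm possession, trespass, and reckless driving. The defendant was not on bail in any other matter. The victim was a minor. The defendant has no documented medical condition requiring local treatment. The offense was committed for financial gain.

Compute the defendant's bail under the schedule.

$177,840

Base amounts from the schedule: felony evading $98,800; unlawful firearm possession $26,950; trespass $9,900; reckless driving $2,500.
Stacking rule: use the highest base only. Highest is felony evading at $98,800. Combined base = $98,800.
Net percentage adjustment: +20% +60% = +80%. $98,800 × 1.8 = $177,840.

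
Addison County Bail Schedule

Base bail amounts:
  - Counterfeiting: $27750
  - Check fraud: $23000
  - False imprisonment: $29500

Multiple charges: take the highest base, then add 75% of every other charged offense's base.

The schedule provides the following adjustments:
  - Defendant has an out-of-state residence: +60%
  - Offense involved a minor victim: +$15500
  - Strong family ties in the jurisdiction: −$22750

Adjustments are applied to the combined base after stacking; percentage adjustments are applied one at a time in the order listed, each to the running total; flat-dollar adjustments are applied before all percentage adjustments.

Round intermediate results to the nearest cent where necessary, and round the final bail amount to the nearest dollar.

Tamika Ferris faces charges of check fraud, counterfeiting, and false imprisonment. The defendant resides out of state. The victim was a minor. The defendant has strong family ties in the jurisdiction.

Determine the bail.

Base amounts from the schedule: check fraud $23000; counterfeiting $27750; false imprisonment $29500.
Stacking rule: highest base plus 75% of each additional charge. Highest is false imprisonment at $29500. Additional: $23000 × 75% = $17250; $27750 × 75% = $20812.50. Combined base = $29500 + $38062.50 = $67562.50.
Offense involved a minor victim (+$15500 flat): $67562.50 + $15500 = $83062.50.
Strong family ties in the jurisdiction (−$22750 flat): $83062.50 − $22750 = $60312.50.
Defendant has an out-of-state residence (+60%): $60312.50 × 1.6 = $96500.

$96500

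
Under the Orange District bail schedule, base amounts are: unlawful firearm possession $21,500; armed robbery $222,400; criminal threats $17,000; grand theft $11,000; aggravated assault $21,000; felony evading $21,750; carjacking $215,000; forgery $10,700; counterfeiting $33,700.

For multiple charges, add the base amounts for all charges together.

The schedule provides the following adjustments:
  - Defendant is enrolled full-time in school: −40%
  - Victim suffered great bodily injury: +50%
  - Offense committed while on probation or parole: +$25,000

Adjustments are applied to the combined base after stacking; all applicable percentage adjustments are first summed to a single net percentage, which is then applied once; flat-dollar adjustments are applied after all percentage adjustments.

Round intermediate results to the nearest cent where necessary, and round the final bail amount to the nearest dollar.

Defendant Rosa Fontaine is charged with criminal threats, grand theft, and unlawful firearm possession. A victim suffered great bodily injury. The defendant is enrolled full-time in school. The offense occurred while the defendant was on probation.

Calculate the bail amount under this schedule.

$79,450

Base amounts from the schedule: criminal threats $17,000; grand theft $11,000; unlawful firearm possession $21,500.
Stacking rule: sum of all bases. $17,000 + $11,000 + $21,500 = $49,500.
Net percentage adjustment: −40% +50% = +10%. $49,500 × 1.1 = $54,450.
Offense committed while on probation or parole (+$25,000 flat): $54,450 + $25,000 = $79,450.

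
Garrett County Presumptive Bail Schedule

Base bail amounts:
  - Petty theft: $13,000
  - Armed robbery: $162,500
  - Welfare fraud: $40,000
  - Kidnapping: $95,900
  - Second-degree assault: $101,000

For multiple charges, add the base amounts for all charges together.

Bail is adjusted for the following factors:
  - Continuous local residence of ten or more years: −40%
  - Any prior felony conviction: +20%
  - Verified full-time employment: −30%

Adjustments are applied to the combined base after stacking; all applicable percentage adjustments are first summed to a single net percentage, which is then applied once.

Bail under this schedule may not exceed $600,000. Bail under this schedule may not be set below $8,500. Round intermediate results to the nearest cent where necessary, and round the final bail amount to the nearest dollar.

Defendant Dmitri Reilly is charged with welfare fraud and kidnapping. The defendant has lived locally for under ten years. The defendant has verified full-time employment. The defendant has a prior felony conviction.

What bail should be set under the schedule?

$122,310

Base amounts from the schedule: welfare fraud $40,000; kidnapping $95,900.
Stacking rule: sum of all bases. $40,000 + $95,900 = $135,900.
Net percentage adjustment: +20% −30% = −10%. $135,900 × 0.9 = $122,310.
$122,310 is within the $600,000 maximum.
$122,310 is at or above the $8,500 minimum.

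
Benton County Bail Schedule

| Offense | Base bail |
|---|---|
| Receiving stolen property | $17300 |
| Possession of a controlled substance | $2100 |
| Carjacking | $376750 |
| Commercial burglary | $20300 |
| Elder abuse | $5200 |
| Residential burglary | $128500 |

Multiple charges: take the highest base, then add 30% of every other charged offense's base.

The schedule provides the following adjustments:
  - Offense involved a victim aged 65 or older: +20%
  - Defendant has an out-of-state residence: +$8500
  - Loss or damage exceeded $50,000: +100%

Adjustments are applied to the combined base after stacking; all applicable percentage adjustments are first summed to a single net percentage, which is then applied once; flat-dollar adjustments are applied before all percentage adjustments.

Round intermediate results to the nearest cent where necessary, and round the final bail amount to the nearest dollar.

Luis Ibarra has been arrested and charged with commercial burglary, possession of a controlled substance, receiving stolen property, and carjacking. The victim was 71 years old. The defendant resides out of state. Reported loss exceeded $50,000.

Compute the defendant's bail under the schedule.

Base amounts from the schedule: commercial burglary $20300; possession of a controlled substance $2100; receiving stolen property $17300; carjacking $376750.
Stacking rule: highest base plus 30% of each additional charge. Highest is carjacking at $376750. Additional: $20300 × 30% = $6090; $2100 × 30% = $630; $17300 × 30% = $5190. Combined base = $376750 + $11910 = $388660.
Defendant has an out-of-state residence (+$8500 flat): $388660 + $8500 = $397160.
Net percentage adjustment: +20% +100% = +120%. $397160 × 2.2 = $873752.

$873752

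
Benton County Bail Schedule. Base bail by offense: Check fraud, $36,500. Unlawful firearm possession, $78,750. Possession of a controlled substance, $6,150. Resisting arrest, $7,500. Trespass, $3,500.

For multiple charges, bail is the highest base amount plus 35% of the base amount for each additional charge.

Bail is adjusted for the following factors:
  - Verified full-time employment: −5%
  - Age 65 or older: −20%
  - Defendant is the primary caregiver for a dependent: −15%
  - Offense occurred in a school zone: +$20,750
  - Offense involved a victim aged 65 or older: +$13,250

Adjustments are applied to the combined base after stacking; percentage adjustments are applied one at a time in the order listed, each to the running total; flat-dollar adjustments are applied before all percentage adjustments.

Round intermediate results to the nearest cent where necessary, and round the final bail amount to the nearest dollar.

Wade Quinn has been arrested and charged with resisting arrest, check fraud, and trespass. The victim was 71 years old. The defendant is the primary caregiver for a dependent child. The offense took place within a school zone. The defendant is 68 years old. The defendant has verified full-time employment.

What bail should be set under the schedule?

$48,030

Base amounts from the schedule: resisting arrest $7,500; check fraud $36,500; trespass $3,500.
Stacking rule: highest base plus 35% of each additional charge. Highest is check fraud at $36,500. Additional: $7,500 × 35% = $2,625; $3,500 × 35% = $1,225. Combined base = $36,500 + $3,850 = $40,350.
Offense occurred in a school zone (+$20,750 flat): $40,350 + $20,750 = $61,100.
Offense involved a victim aged 65 or older (+$13,250 flat): $61,100 + $13,250 = $74,350.
Verified full-time employment (−5%): $74,350 × 0.95 = $70,632.50.
Age 65 or older (−20%): $70,632.50 × 0.8 = $56,506.
Defendant is the primary caregiver for a dependent (−15%): $56,506 × 0.85 = $48,030.10.
Rounded to the nearest dollar: $48,030.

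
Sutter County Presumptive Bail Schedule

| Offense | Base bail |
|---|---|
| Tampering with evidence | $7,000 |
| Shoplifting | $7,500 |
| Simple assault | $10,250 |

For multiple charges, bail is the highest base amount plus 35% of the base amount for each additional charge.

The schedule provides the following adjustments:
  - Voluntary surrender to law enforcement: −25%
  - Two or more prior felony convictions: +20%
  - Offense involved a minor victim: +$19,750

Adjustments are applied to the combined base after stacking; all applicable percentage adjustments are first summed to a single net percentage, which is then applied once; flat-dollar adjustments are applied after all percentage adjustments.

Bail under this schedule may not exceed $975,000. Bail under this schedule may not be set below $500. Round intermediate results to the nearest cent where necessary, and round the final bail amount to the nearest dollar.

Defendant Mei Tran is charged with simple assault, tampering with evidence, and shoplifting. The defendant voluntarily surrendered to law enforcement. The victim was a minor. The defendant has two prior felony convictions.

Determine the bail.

$34,309

Base amounts from the schedule: simple assault $10,250; tampering with evidence $7,000; shoplifting $7,500.
Stacking rule: highest base plus 35% of each additional charge. Highest is simple assault at $10,250. Additional: $7,000 × 35% = $2,450; $7,500 × 35% = $2,625. Combined base = $10,250 + $5,075 = $15,325.
Net percentage adjustment: −25% +20% = −5%. $15,325 × 0.95 = $14,558.75.
Offense involved a minor victim (+$19,750 flat): $14,558.75 + $19,750 = $34,308.75.
$34,308.75 is within the $975,000 maximum.
$34,308.75 is at or above the $500 minimum.
Rounded to the nearest dollar: $34,309.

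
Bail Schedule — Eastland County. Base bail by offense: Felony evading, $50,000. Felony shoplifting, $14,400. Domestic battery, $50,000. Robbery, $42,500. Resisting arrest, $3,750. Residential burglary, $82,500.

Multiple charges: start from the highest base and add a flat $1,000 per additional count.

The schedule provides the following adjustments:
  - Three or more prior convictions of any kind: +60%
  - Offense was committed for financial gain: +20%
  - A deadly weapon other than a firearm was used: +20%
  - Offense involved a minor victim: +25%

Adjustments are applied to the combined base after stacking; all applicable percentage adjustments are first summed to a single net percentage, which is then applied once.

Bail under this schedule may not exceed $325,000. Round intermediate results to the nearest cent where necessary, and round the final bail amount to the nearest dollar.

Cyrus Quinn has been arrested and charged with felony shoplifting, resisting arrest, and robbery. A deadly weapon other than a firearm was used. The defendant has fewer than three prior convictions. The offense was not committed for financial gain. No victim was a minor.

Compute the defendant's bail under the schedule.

$53,400

Base amounts from the schedule: felony shoplifting $14,400; resisting arrest $3,750; robbery $42,500.
Stacking rule: highest base plus $1,000 per additional charge. Highest is robbery at $42,500; 2 additional charges → +$2,000. Combined base = $44,500.
A deadly weapon other than a firearm was used (+20%): $44,500 × 1.2 = $53,400.
$53,400 is within the $325,000 maximum.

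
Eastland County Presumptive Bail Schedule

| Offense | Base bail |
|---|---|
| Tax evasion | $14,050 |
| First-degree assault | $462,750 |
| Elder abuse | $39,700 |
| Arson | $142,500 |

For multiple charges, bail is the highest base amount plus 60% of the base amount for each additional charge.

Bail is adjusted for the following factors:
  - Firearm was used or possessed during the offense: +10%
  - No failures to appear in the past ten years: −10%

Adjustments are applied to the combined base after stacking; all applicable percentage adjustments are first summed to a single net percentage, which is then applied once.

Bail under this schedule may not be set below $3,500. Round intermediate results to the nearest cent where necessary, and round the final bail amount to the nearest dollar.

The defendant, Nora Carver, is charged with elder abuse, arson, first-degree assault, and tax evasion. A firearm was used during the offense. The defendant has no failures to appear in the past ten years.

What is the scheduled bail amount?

Base amounts from the schedule: elder abuse $39,700; arson $142,500; first-degree assault $462,750; tax evasion $14,050.
Stacking rule: highest base plus 60% of each additional charge. Highest is first-degree assault at $462,750. Additional: $39,700 × 60% = $23,820; $142,500 × 60% = $85,500; $14,050 × 60% = $8,430. Combined base = $462,750 + $117,750 = $580,500.
Net percentage adjustment: +10% −10% = +0%. $580,500 × 1 = $580,500.
$580,500 is at or above the $3,500 minimum.

$580,500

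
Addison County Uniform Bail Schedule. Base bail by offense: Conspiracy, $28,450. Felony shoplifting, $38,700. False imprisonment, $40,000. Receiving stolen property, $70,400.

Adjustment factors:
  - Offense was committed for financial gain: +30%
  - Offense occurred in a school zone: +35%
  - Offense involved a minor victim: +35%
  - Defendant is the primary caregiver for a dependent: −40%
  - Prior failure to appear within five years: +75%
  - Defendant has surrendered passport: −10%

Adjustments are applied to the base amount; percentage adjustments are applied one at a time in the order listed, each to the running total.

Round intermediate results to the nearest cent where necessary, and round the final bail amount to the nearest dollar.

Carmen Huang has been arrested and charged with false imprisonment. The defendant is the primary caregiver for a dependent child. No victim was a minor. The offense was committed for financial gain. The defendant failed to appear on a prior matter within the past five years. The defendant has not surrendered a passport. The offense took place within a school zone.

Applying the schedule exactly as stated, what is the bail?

$73,710

Base amounts from the schedule: false imprisonment $40,000.
Single charge. Combined base = $40,000.
Offense was committed for financial gain (+30%): $40,000 × 1.3 = $52,000.
Offense occurred in a school zone (+35%): $52,000 × 1.35 = $70,200.
Defendant is the primary caregiver for a dependent (−40%): $70,200 × 0.6 = $42,120.
Prior failure to appear within five years (+75%): $42,120 × 1.75 = $73,710.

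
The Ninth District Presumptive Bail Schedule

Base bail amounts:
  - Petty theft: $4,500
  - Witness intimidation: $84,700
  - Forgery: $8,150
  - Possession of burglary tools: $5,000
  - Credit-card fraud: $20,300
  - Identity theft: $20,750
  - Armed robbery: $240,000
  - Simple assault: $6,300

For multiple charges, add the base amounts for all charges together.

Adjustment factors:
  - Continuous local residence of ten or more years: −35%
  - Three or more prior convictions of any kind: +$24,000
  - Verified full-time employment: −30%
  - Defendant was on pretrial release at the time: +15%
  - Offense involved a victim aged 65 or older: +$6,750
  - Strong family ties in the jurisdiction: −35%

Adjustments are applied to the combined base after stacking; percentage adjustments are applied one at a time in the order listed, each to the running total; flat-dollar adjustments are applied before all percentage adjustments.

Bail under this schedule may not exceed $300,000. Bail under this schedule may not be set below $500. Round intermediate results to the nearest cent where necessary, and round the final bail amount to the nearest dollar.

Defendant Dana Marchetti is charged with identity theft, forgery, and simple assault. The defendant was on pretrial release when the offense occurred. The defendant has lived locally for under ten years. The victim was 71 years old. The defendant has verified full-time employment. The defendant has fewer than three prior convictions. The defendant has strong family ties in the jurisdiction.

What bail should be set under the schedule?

Base amounts from the schedule: identity theft $20,750; forgery $8,150; simple assault $6,300.
Stacking rule: sum of all bases. $20,750 + $8,150 + $6,300 = $35,200.
Offense involved a victim aged 65 or older (+$6,750 flat): $35,200 + $6,750 = $41,950.
Verified full-time employment (−30%): $41,950 × 0.7 = $29,365.
Defendant was on pretrial release at the time (+15%): $29,365 × 1.15 = $33,769.75.
Strong family ties in the jurisdiction (−35%): $33,769.75 × 0.65 = $21,950.34.
$21,950.34 is within the $300,000 maximum.
$21,950.34 is at or above the $500 minimum.
Rounded to the nearest dollar: $21,950.

$21,950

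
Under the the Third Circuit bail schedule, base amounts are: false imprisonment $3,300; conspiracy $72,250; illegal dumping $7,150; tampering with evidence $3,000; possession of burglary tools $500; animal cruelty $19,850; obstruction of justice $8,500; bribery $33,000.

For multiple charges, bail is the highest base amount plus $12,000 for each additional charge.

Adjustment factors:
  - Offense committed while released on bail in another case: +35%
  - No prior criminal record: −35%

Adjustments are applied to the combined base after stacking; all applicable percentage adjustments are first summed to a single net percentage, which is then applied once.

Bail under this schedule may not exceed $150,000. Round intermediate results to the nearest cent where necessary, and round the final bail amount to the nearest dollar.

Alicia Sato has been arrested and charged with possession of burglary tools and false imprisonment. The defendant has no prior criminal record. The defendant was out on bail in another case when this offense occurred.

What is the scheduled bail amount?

Base amounts from the schedule: possession of burglary tools $500; false imprisonment $3,300.
Stacking rule: highest base plus $12,000 per additional charge. Highest is false imprisonment at $3,300; 1 additional charge → +$12,000. Combined base = $15,300.
Net percentage adjustment: +35% −35% = +0%. $15,300 × 1 = $15,300.
$15,300 is within the $150,000 maximum.

$15,300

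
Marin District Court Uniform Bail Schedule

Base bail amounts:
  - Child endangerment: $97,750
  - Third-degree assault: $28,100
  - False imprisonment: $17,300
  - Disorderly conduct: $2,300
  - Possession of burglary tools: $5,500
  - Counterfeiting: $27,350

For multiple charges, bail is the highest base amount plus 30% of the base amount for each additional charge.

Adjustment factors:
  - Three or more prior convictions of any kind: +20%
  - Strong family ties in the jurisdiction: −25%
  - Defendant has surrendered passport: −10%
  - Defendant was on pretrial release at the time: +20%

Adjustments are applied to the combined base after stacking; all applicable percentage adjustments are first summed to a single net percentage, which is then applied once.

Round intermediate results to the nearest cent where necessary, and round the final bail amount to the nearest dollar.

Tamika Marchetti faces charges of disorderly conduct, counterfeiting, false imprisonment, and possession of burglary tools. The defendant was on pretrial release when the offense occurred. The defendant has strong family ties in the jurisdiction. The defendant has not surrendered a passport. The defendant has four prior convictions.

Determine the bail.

$40,112

Base amounts from the schedule: disorderly conduct $2,300; counterfeiting $27,350; false imprisonment $17,300; possession of burglary tools $5,500.
Stacking rule: highest base plus 30% of each additional charge. Highest is counterfeiting at $27,350. Additional: $2,300 × 30% = $690; $17,300 × 30% = $5,190; $5,500 × 30% = $1,650. Combined base = $27,350 + $7,530 = $34,880.
Net percentage adjustment: +20% −25% +20% = +15%. $34,880 × 1.15 = $40,112.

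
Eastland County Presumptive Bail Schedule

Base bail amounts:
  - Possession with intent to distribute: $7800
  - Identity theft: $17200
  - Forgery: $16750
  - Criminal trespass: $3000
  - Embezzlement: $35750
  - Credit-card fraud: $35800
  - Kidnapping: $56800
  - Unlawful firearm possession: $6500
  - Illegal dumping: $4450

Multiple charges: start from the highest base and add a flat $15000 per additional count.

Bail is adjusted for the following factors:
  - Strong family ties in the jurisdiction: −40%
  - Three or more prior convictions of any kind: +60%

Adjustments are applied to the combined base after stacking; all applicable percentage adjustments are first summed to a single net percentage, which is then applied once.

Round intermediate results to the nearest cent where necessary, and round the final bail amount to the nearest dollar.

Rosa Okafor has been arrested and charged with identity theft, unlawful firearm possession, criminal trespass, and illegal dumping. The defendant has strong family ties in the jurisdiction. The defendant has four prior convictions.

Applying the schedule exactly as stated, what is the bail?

Base amounts from the schedule: identity theft $17200; unlawful firearm possession $6500; criminal trespass $3000; illegal dumping $4450.
Stacking rule: highest base plus $15000 per additional charge. Highest is identity theft at $17200; 3 additional charges → +$45000. Combined base = $62200.
Net percentage adjustment: −40% +60% = +20%. $62200 × 1.2 = $74640.

$74640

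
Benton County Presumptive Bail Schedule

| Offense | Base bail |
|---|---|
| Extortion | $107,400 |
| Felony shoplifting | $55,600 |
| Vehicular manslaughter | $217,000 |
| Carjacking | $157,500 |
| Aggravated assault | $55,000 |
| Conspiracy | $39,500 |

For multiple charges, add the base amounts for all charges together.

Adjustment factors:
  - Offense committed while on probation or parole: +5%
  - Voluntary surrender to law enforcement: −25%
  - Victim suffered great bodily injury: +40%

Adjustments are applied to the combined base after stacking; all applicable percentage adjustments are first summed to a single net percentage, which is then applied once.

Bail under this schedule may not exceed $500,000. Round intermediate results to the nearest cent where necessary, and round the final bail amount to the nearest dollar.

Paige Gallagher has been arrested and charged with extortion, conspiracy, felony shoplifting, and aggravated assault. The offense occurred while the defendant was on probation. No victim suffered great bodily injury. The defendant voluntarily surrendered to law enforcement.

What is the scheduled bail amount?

Base amounts from the schedule: extortion $107,400; conspiracy $39,500; felony shoplifting $55,600; aggravated assault $55,000.
Stacking rule: sum of all bases. $107,400 + $39,500 + $55,600 + $55,000 = $257,500.
Net percentage adjustment: +5% −25% = −20%. $257,500 × 0.8 = $206,000.
$206,000 is within the $500,000 maximum.

$206,000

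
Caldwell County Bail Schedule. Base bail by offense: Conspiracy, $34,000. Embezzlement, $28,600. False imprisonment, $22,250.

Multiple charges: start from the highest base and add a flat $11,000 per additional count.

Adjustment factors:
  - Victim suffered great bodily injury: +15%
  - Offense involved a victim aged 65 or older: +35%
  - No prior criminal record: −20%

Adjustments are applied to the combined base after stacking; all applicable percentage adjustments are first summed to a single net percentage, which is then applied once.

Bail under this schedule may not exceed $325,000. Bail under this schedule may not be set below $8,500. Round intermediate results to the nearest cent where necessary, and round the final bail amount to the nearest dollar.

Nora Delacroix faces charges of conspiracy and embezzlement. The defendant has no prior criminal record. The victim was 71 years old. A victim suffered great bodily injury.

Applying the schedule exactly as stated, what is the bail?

$58,500

Base amounts from the schedule: conspiracy $34,000; embezzlement $28,600.
Stacking rule: highest base plus $11,000 per additional charge. Highest is conspiracy at $34,000; 1 additional charge → +$11,000. Combined base = $45,000.
Net percentage adjustment: +15% +35% −20% = +30%. $45,000 × 1.3 = $58,500.
$58,500 is within the $325,000 maximum.
$58,500 is at or above the $8,500 minimum.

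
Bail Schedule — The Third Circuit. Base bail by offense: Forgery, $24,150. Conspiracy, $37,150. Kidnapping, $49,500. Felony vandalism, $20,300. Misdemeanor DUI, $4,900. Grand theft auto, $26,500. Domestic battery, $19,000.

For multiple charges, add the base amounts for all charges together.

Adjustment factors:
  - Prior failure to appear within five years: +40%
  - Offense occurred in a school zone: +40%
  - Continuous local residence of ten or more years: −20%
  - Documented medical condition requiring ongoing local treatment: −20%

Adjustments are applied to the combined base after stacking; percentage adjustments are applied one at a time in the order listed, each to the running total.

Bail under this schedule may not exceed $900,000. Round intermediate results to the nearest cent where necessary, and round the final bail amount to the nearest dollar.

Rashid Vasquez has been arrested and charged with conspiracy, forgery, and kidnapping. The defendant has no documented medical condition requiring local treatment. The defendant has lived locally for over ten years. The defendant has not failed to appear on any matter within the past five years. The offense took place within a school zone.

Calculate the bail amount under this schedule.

$124,096

Base amounts from the schedule: conspiracy $37,150; forgery $24,150; kidnapping $49,500.
Stacking rule: sum of all bases. $37,150 + $24,150 + $49,500 = $110,800.
Offense occurred in a school zone (+40%): $110,800 × 1.4 = $155,120.
Continuous local residence of ten or more years (−20%): $155,120 × 0.8 = $124,096.
$124,096 is within the $900,000 maximum.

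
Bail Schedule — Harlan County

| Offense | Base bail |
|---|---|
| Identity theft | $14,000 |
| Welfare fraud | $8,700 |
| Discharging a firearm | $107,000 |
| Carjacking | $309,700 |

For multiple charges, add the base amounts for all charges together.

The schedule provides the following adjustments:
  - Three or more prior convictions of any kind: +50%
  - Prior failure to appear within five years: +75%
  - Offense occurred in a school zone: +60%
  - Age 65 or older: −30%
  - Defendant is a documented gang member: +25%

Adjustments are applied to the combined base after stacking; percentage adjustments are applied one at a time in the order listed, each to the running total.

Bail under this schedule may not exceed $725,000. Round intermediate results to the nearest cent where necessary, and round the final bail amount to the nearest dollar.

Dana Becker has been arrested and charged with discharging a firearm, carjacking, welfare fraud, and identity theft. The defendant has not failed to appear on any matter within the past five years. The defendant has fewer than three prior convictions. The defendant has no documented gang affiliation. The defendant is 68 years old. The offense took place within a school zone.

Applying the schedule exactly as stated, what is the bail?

$492,128

Base amounts from the schedule: discharging a firearm $107,000; carjacking $309,700; welfare fraud $8,700; identity theft $14,000.
Stacking rule: sum of all bases. $107,000 + $309,700 + $8,700 + $14,000 = $439,400.
Offense occurred in a school zone (+60%): $439,400 × 1.6 = $703,040.
Age 65 or older (−30%): $703,040 × 0.7 = $492,128.
$492,128 is within the $725,000 maximum.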